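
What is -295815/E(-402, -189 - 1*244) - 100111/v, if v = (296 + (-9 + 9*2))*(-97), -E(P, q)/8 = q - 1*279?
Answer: -8181454519/168516160 ≈ -48.550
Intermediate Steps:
E(P, q) = 2232 - 8*q (E(P, q) = -8*(q - 1*279) = -8*(q - 279) = -8*(-279 + q) = 2232 - 8*q)
v = -29585 (v = (296 + (-9 + 18))*(-97) = (296 + 9)*(-97) = 305*(-97) = -29585)
-295815/E(-402, -189 - 1*244) - 100111/v = -295815/(2232 - 8*(-189 - 1*244)) - 100111/(-29585) = -295815/(2232 - 8*(-189 - 244)) - 100111*(-1/29585) = -295815/(2232 - 8*(-433)) + 100111/29585 = -295815/(2232 + 3464) + 100111/29585 = -295815/5696 + 100111/29585 = -8181454519/168516160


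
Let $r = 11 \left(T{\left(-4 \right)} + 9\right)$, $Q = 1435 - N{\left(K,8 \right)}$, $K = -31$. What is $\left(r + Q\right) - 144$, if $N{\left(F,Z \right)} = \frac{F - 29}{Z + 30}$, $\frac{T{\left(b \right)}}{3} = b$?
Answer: $\frac{23932}{19} \approx 1259.6$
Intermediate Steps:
$T{\left(b \right)} = 3 b$
$N{\left(F,Z \right)} = \frac{-29 + F}{30 + Z}$
$Q = \frac{27295}{19}$ ($Q = 1435 - \frac{-29 - 31}{30 + 8} = 1435 - \frac{1}{38} \left(-60\right) = 1435 - - \frac{30}{19} = 1435 + \frac{30}{19} = \frac{27295}{19} \approx 1436.6$)
$r = -33$ ($r = 11 \left(3 \left(-4\right) + 9\right) = 11 \left(-12 + 9\right) = 11 \left(-3\right) = -33$)
$\left(r + Q\right) - 144 = \left(-33 + \frac{27295}{19}\right) - 144 = \frac{26668}{19} + \left(-770 + 626\right) = \frac{26668}{19} - 144 = \frac{23932}{19}$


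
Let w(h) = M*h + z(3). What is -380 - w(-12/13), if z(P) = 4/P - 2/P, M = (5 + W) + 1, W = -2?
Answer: -14702/39 ≈ -376.97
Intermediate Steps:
M = 4 (M = (5 - 2) + 1 = 3 + 1 = 4)
z(P) = 2/P
w(h) = ⅔ + 4*h (w(h) = 4*h + 2/3 = 4*h + 2*(⅓) = 4*h + ⅔ = ⅔ + 4*h)
-380 - w(-12/13) = -380 - (⅔ + 4*(-12/13)) = -380 - (⅔ - 48/13) = -380 - 1*(-118/39) = -380 + 118/39 = -14702/39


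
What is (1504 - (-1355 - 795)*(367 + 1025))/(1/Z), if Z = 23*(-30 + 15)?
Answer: -1033034880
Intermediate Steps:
Z = -345 (Z = 23*(-15) = -345)
(1504 - (-1355 - 795)*(367 + 1025))/(1/Z) = (1504 - (-1355 - 795)*(367 + 1025))/(1/(-345)) = (1504 - (-2150)*1392)/(-1/345) = (1504 - 1*(-2992800))*(-345) = (1504 + 2992800)*(-345) = 2994304*(-345) = -1033034880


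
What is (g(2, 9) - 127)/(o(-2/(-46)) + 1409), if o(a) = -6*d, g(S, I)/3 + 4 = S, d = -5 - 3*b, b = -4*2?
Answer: -19/185 ≈ -0.10270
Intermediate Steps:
b = -8
d = 19 (d = -5 - 3*(-8) = -5 + 24 = 19)
g(S, I) = -12 + 3*S
o(a) = -114 (o(a) = -6*19 = -114)
(g(2, 9) - 127)/(o(-2/(-46)) + 1409) = ((-12 + 3*2) - 127)/(-114 + 1409) = ((-12 + 6) - 127)/1295 = (-6 - 127)*(1/1295) = -133*1/1295 = -19/185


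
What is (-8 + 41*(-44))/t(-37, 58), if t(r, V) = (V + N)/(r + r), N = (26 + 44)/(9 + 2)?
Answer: 122914/59 ≈ 2083.3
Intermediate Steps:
N = 70/11 ≈ 6.3636
t(r, V) = (70/11 + V)/(2*r) (t(r, V) = (V + 70/11)/(r + r) = (70/11 + V)/((2*r)) = (70/11 + V)*(1/(2*r)) = (70/11 + V)/(2*r))
(-8 + 41*(-44))/t(-37, 58) = (-8 + 41*(-44))/(((1/22)*(70 + 11*58)/(-37))) = (-8 - 1804)/(((1/22)*(-1/37)*(70 + 638))) = -1812/((1/22)*(-1/37)*708) = -1812/(-354/407) = -1812*(-407/354) = 122914/59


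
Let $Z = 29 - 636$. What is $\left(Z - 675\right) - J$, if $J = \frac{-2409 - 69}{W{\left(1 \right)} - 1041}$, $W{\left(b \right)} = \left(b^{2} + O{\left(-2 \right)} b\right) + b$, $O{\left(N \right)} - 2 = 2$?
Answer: $- \frac{443116}{345} \approx -1284.4$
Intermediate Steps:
$Z = -607$ ($Z = 29 - 636 = -607$)
$O{\left(N \right)} = 4$ ($O{\left(N \right)} = 2 + 2 = 4$)
$W{\left(b \right)} = b^{2} + 5 b$ ($W{\left(b \right)} = \left(b^{2} + 4 b\right) + b = b^{2} + 5 b$)
$J = \frac{826}{345}$ ($J = \frac{-2409 - 69}{1 \left(5 + 1\right) - 1041} = - \frac{2478}{1 \cdot 6 - 1041} = - \frac{2478}{6 - 1041} = - \frac{2478}{-1035} = \left(-2478\right) \left(- \frac{1}{1035}\right) = \frac{826}{345} \approx 2.3942$)
$\left(Z - 675\right) - J = \left(-607 - 675\right) - \frac{826}{345} = -1282 - \frac{826}{345} = - \frac{443116}{345}$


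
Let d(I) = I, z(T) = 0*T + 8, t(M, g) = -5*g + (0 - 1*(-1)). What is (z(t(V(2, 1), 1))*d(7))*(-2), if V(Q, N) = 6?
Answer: -112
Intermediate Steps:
t(M, g) = 1 - 5*g (t(M, g) = -5*g + (0 + 1) = -5*g + 1 = 1 - 5*g)
z(T) = 8 (z(T) = 0 + 8 = 8)
(z(t(V(2, 1), 1))*d(7))*(-2) = (8*7)*(-2) = 56*(-2) = -112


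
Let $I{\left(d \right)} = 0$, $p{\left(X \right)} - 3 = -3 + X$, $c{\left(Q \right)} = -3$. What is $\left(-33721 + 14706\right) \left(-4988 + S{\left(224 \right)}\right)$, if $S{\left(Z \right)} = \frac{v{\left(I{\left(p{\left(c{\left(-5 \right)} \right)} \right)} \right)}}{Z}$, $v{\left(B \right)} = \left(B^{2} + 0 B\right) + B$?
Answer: $94846820$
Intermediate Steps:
$p{\left(X \right)} = X$ ($p{\left(X \right)} = 3 + \left(-3 + X\right) = X$)
$v{\left(B \right)} = B + B^{2}$ ($v{\left(B \right)} = \left(B^{2} + 0\right) + B = B^{2} + B = B + B^{2}$)
$S{\left(Z \right)} = 0$ ($S{\left(Z \right)} = \frac{0 \left(1 + 0\right)}{Z} = \frac{0 \cdot 1}{Z} = \frac{0}{Z} = 0$)
$\left(-33721 + 14706\right) \left(-4988 + S{\left(224 \right)}\right) = \left(-33721 + 14706\right) \left(-4988 + 0\right) = \left(-19015\right) \left(-4988\right) = 94846820$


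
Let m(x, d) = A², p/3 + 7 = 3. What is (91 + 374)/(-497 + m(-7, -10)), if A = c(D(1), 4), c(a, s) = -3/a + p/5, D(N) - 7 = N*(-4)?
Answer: -11625/12136 ≈ -0.95789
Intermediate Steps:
p = -12 (p = -21 + 3*3 = -21 + 9 = -12)
D(N) = 7 - 4*N (D(N) = 7 + N*(-4) = 7 - 4*N)
c(a, s) = -12/5 - 3/a (c(a, s) = -3/a - 12/5 = -12/5 - 3/a)
A = -17/5 (A = -12/5 - 3/(7 - 4*1) = -12/5 - 3/(7 - 4) = -12/5 - 3/3 = -12/5 - 3*⅓ = -12/5 - 1 = -17/5 ≈ -3.4000)
m(x, d) = 289/25 (m(x, d) = (-17/5)² = 289/25)
(91 + 374)/(-497 + m(-7, -10)) = (91 + 374)/(-497 + 289/25) = 465/(-12136/25) = 465*(-25/12136) = -11625/12136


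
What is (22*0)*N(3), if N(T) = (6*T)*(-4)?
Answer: 0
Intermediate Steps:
N(T) = -24*T
(22*0)*N(3) = (22*0)*(-24*3) = 0*(-72) = 0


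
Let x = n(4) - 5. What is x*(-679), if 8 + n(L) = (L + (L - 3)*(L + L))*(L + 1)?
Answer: -31913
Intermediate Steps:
n(L) = -8 + (1 + L)*(L + 2*L*(-3 + L)) (n(L) = -8 + (L + (L - 3)*(L + L))*(L + 1) = -8 + (L + (-3 + L)*(2*L))*(1 + L) = -8 + (L + 2*L*(-3 + L))*(1 + L) = -8 + (1 + L)*(L + 2*L*(-3 + L)))
x = 47 (x = (-8 - 5*4 - 3*4**2 + 2*4**3) - 5 = (-8 - 20 - 3*16 + 2*64) - 5 = (-8 - 20 - 48 + 128) - 5 = 52 - 5 = 47)
x*(-679) = 47*(-679) = -31913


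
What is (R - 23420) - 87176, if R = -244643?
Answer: -355239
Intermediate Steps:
(R - 23420) - 87176 = (-244643 - 23420) - 87176 = -268063 - 87176 = -355239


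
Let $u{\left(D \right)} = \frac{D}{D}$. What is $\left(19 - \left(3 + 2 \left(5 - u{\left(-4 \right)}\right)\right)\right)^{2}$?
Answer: $64$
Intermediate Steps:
$u{\left(D \right)} = 1$
$\left(19 - \left(3 + 2 \left(5 - u{\left(-4 \right)}\right)\right)\right)^{2} = \left(19 - \left(3 + 2 \left(5 - 1\right)\right)\right)^{2} = \left(19 - 11\right)^{2} = 8^{2} = 64$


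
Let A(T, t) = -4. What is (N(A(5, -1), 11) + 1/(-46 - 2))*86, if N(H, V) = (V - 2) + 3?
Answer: 24725/24 ≈ 1030.2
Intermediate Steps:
N(H, V) = 1 + V (N(H, V) = (-2 + V) + 3 = 1 + V)
(N(A(5, -1), 11) + 1/(-46 - 2))*86 = ((1 + 11) + 1/(-46 - 2))*86 = (12 + 1/(-48))*86 = (12 - 1/48)*86 = (575/48)*86 = 24725/24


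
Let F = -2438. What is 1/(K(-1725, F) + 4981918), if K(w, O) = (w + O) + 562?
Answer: 1/4978317 ≈ 2.0087e-7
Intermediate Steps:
K(w, O) = 562 + O + w (K(w, O) = (O + w) + 562 = 562 + O + w)
1/(K(-1725, F) + 4981918) = 1/((562 - 2438 - 1725) + 4981918) = 1/(-3601 + 4981918) = 1/4978317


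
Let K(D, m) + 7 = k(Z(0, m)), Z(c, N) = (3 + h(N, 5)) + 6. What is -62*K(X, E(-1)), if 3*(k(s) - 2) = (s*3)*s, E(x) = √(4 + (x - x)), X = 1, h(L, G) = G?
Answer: -11842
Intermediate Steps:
E(x) = 2 (E(x) = √(4 + 0) = √4 = 2)
Z(c, N) = 14 (Z(c, N) = (3 + 5) + 6 = 8 + 6 = 14)
k(s) = 2 + s² (k(s) = 2 + ((s*3)*s)/3 = 2 + ((3*s)*s)/3 = 2 + (3*s²)/3 = 2 + s²)
K(D, m) = 191 (K(D, m) = -7 + (2 + 14²) = -7 + (2 + 196) = -7 + 198 = 191)
-62*K(X, E(-1)) = -62*191 = -11842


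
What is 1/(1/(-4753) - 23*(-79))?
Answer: 4753/8636200 ≈ 0.00055036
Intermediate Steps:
1/(1/(-4753) - 23*(-79)) = 1/(-1/4753 + 1817) = 1/(8636200/4753) = 4753/8636200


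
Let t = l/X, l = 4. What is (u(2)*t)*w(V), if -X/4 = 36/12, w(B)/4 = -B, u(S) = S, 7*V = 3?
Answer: 8/7 ≈ 1.1429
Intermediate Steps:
V = 3/7 (V = (⅐)*3 = 3/7 ≈ 0.42857)
w(B) = -4*B (w(B) = 4*(-B) = -4*B)
X = -12 (X = -144/12 = -4*3 = -12)
t = -⅓ (t = 4/(-12) = 4*(-1/12) = -⅓ ≈ -0.33333)
(u(2)*t)*w(V) = (2*(-⅓))*(-4*3/7) = -⅔*(-12/7) = 8/7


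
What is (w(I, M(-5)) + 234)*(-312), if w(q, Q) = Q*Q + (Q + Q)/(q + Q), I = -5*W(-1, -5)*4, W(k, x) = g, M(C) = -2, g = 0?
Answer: -74880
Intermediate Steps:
W(k, x) = 0
I = 0 (I = -5*0*4 = 0*4 = 0)
w(q, Q) = Q**2 + 2*Q/(Q + q) (w(q, Q) = Q**2 + (2*Q)/(Q + q) = Q**2 + 2*Q/(Q + q))
(w(I, M(-5)) + 234)*(-312) = (-2*(2 + (-2)**2 - 2*0)/(-2 + 0) + 234)*(-312) = (-2*(2 + 4 + 0)/(-2) + 234)*(-312) = (-2*(-1/2)*6 + 234)*(-312) = (6 + 234)*(-312) = 240*(-312) = -74880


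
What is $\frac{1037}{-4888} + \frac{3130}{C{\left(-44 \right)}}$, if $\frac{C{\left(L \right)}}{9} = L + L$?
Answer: $- \frac{2015093}{483912} \approx -4.1642$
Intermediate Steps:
$C{\left(L \right)} = 18 L$ ($C{\left(L \right)} = 9 \left(L + L\right) = 9 \cdot 2 L = 18 L$)
$\frac{1037}{-4888} + \frac{3130}{C{\left(-44 \right)}} = \frac{1037}{-4888} + \frac{3130}{18 \left(-44\right)} = 1037 \left(- \frac{1}{4888}\right) + \frac{3130}{-792} = - \frac{1037}{4888} + 3130 \left(- \frac{1}{792}\right) = - \frac{1037}{4888} - \frac{1565}{396} = - \frac{2015093}{483912}$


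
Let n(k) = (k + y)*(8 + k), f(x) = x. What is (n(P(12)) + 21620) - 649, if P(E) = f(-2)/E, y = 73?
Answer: 775495/36 ≈ 21542.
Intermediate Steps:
P(E) = -2/E
n(k) = (8 + k)*(73 + k) (n(k) = (k + 73)*(8 + k) = (73 + k)*(8 + k) = (8 + k)*(73 + k))
(n(P(12)) + 21620) - 649 = ((584 + (-2/12)² + 81*(-2/12)) + 21620) - 649 = ((584 + (-2*1/12)² + 81*(-2*1/12)) + 21620) - 649 = ((584 + (-⅙)² + 81*(-⅙)) + 21620) - 649 = ((584 + 1/36 - 27/2) + 21620) - 649 = (20539/36 + 21620) - 649 = 798859/36 - 649 = 775495/36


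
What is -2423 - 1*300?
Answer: -2723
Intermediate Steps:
-2423 - 1*300 = -2423 - 300 = -2723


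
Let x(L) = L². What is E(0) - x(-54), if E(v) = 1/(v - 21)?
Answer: -61237/21 ≈ -2916.0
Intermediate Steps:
E(v) = 1/(-21 + v)
E(0) - x(-54) = 1/(-21 + 0) - 1*(-54)² = 1/(-21) - 1*2916 = -1/21 - 2916 = -61237/21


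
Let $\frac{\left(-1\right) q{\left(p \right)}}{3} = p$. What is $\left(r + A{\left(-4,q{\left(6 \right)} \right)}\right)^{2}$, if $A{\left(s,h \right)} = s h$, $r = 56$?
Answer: $16384$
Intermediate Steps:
$q{\left(p \right)} = - 3 p$
$A{\left(s,h \right)} = h s$
$\left(r + A{\left(-4,q{\left(6 \right)} \right)}\right)^{2} = \left(56 + \left(-3\right) 6 \left(-4\right)\right)^{2} = \left(56 - -72\right)^{2} = \left(56 + 72\right)^{2} = 128^{2} = 16384$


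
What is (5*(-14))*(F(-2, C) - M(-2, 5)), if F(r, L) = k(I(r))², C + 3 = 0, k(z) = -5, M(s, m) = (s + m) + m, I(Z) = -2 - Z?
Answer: -1190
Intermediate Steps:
M(s, m) = s + 2*m (M(s, m) = (m + s) + m = s + 2*m)
C = -3 (C = -3 + 0 = -3)
F(r, L) = 25 (F(r, L) = (-5)² = 25)
(5*(-14))*(F(-2, C) - M(-2, 5)) = (5*(-14))*(25 - (-2 + 2*5)) = -70*(25 - (-2 + 10)) = -70*(25 - 1*8) = -70*(25 - 8) = -70*17 = -1190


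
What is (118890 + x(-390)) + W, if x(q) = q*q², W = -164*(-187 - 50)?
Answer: -59161242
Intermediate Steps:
W = 38868 (W = -164*(-237) = 38868)
x(q) = q³
(118890 + x(-390)) + W = (118890 + (-390)³) + 38868 = (118890 - 59319000) + 38868 = -59200110 + 38868 = -59161242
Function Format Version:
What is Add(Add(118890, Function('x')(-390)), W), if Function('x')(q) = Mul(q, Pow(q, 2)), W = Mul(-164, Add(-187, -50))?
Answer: -59161242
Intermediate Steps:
W = 38868 (W = Mul(-164, -237) = 38868)
Function('x')(q) = Pow(q, 3)
Add(Add(118890, Function('x')(-390)), W) = Add(Add(118890, Pow(-390, 3)), 38868) = Add(Add(118890, -59319000), 38868) = Add(-59200110, 38868) = -59161242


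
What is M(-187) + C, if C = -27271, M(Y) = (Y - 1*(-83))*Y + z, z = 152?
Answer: -7671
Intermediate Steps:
M(Y) = 152 + Y*(83 + Y) (M(Y) = (Y - 1*(-83))*Y + 152 = (Y + 83)*Y + 152 = (83 + Y)*Y + 152 = Y*(83 + Y) + 152 = 152 + Y*(83 + Y))
M(-187) + C = (152 + (-187)² + 83*(-187)) - 27271 = (152 + 34969 - 15521) - 27271 = 19600 - 27271 = -7671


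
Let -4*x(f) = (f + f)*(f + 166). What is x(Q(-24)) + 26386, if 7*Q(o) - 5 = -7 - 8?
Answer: 1298674/49 ≈ 26504.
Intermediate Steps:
Q(o) = -10/7 (Q(o) = 5/7 + (-7 - 8)/7 = 5/7 + (⅐)*(-15) = 5/7 - 15/7 = -10/7)
x(f) = -f*(166 + f)/2 (x(f) = -(f + f)*(f + 166)/4 = -2*f*(166 + f)/4 = -f*(166 + f)/2)
x(Q(-24)) + 26386 = -½*(-10/7)*(166 - 10/7) + 26386 = -½*(-10/7)*1152/7 + 26386 = 5760/49 + 26386 = 1298674/49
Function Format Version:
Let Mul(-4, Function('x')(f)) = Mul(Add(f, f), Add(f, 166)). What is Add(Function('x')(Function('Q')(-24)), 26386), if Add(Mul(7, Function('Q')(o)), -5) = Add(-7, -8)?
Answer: Rational(1298674, 49) ≈ 26504.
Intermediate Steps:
Function('Q')(o) = Rational(-10, 7) (Function('Q')(o) = Add(Rational(5, 7), Mul(Rational(1, 7), Add(-7, -8))) = Add(Rational(5, 7), Mul(Rational(1, 7), -15)) = Add(Rational(5, 7), Rational(-15, 7)) = Rational(-10, 7))
Function('x')(f) = Mul(Rational(-1, 2), f, Add(166, f)) (Function('x')(f) = Mul(Rational(-1, 4), Mul(Add(f, f), Add(f, 166))) = Mul(Rational(-1, 4), Mul(Mul(2, f), Add(166, f))) = Mul(Rational(-1, 4), Mul(2, f, Add(166, f))) = Mul(Rational(-1, 2), f, Add(166, f)))
Add(Function('x')(Function('Q')(-24)), 26386) = Add(Mul(Rational(-1, 2), Rational(-10, 7), Add(166, Rational(-10, 7))), 26386) = Add(Mul(Rational(-1, 2), Rational(-10, 7), Rational(1152, 7)), 26386) = Add(Rational(5760, 49), 26386) = Rational(1298674, 49)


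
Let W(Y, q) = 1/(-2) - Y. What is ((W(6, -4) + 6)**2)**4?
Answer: 1/256 ≈ 0.0039063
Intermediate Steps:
W(Y, q) = -1/2 - Y
((W(6, -4) + 6)**2)**4 = (((-1/2 - 1*6) + 6)**2)**4 = (((-1/2 - 6) + 6)**2)**4 = ((-13/2 + 6)**2)**4 = ((-1/2)**2)**4 = (1/4)**4 = 1/256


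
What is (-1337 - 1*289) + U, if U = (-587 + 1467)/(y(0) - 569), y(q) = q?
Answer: -926074/569 ≈ -1627.5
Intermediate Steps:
U = -880/569 (U = (-587 + 1467)/(0 - 569) = 880/(-569) = 880*(-1/569) = -880/569 ≈ -1.5466)
(-1337 - 1*289) + U = (-1337 - 1*289) - 880/569 = (-1337 - 289) - 880/569 = -1626 - 880/569 = -926074/569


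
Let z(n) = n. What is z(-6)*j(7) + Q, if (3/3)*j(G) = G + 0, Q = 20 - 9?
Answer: -31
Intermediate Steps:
Q = 11
j(G) = G (j(G) = G + 0 = G)
z(-6)*j(7) + Q = -6*7 + 11 = -42 + 11 = -31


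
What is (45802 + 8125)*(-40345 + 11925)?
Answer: -1532605340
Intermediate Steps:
(45802 + 8125)*(-40345 + 11925) = 53927*(-28420) = -1532605340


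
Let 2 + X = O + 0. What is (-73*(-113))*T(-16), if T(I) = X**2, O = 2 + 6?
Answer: 296964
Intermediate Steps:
O = 8
X = 6 (X = -2 + (8 + 0) = -2 + 8 = 6)
T(I) = 36 (T(I) = 6**2 = 36)
(-73*(-113))*T(-16) = -73*(-113)*36 = 8249*36 = 296964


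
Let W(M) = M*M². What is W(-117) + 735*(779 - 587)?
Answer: -1460493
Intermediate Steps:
W(M) = M³
W(-117) + 735*(779 - 587) = (-117)³ + 735*(779 - 587) = -1601613 + 735*192 = -1601613 + 141120 = -1460493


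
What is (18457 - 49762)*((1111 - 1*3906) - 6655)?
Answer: 295832250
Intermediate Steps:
(18457 - 49762)*((1111 - 1*3906) - 6655) = -31305*((1111 - 3906) - 6655) = -31305*(-2795 - 6655) = -31305*(-9450) = 295832250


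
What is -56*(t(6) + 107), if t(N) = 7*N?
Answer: -8344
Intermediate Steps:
-56*(t(6) + 107) = -56*(7*6 + 107) = -56*(42 + 107) = -56*149 = -8344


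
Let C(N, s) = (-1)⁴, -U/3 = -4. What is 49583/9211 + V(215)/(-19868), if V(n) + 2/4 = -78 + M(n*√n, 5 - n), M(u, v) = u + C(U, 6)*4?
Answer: 1971602527/366008296 - 215*√215/19868 ≈ 5.2281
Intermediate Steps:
U = 12 (U = -3*(-4) = 12)
C(N, s) = 1
M(u, v) = 4 + u (M(u, v) = u + 1*4 = u + 4 = 4 + u)
V(n) = -149/2 + n^(3/2) (V(n) = -½ + (-78 + (4 + n*√n)) = -½ + (-78 + (4 + n^(3/2))) = -½ + (-74 + n^(3/2)) = -149/2 + n^(3/2))
49583/9211 + V(215)/(-19868) = 49583/9211 + (-149/2 + 215^(3/2))/(-19868) = 49583*(1/9211) + (-149/2 + 215*√215)*(-1/19868) = 49583/9211 + (149/39736 - 215*√215/19868) = 1971602527/366008296 - 215*√215/19868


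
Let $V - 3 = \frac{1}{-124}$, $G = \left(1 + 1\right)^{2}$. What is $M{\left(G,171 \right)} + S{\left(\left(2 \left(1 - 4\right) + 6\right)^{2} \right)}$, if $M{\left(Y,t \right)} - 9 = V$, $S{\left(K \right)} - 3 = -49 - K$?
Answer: $- \frac{4217}{124} \approx -34.008$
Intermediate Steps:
$G = 4$ ($G = 2^{2} = 4$)
$S{\left(K \right)} = -46 - K$ ($S{\left(K \right)} = 3 - \left(49 + K\right) = -46 - K$)
$V = \frac{371}{124}$ ($V = 3 + \frac{1}{-124} = 3 - \frac{1}{124} = \frac{371}{124} \approx 2.9919$)
$M{\left(Y,t \right)} = \frac{1487}{124}$ ($M{\left(Y,t \right)} = 9 + \frac{371}{124} = \frac{1487}{124}$)
$M{\left(G,171 \right)} + S{\left(\left(2 \left(1 - 4\right) + 6\right)^{2} \right)} = \frac{1487}{124} - \left(46 + \left(2 \left(1 - 4\right) + 6\right)^{2}\right) = \frac{1487}{124} - \left(46 + \left(2 \left(-3\right) + 6\right)^{2}\right) = \frac{1487}{124} - \left(46 + \left(-6 + 6\right)^{2}\right) = \frac{1487}{124} - 46 = - \frac{4217}{124}$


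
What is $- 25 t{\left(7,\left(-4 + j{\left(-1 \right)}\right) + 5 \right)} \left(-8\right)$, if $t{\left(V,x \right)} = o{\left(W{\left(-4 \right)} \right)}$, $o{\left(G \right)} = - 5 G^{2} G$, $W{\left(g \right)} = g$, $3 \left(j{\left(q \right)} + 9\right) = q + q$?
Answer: $64000$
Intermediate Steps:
$j{\left(q \right)} = -9 + \frac{2 q}{3}$ ($j{\left(q \right)} = -9 + \frac{q + q}{3} = -9 + \frac{2 q}{3}$)
$o{\left(G \right)} = - 5 G^{3}$
$t{\left(V,x \right)} = 320$ ($t{\left(V,x \right)} = - 5 \left(-4\right)^{3} = \left(-5\right) \left(-64\right) = 320$)
$- 25 t{\left(7,\left(-4 + j{\left(-1 \right)}\right) + 5 \right)} \left(-8\right) = \left(-25\right) 320 \left(-8\right) = \left(-8000\right) \left(-8\right) = 64000$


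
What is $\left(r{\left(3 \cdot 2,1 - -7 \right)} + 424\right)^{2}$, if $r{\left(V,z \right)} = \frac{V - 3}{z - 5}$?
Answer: $180625$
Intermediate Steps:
$r{\left(V,z \right)} = \frac{-3 + V}{-5 + z}$
$\left(r{\left(3 \cdot 2,1 - -7 \right)} + 424\right)^{2} = \left(\frac{-3 + 3 \cdot 2}{-5 + \left(1 - -7\right)} + 424\right)^{2} = \left(\frac{-3 + 6}{-5 + \left(1 + 7\right)} + 424\right)^{2} = \left(\frac{1}{-5 + 8} \cdot 3 + 424\right)^{2} = \left(\frac{1}{3} \cdot 3 + 424\right)^{2} = \left(1 + 424\right)^{2} = 425^{2} = 180625$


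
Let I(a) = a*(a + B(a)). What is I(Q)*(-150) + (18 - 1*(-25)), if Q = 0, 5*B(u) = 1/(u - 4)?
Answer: 43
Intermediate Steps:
B(u) = 1/(5*(-4 + u)) (B(u) = 1/(5*(u - 4)) = 1/(5*(-4 + u)))
I(a) = a*(a + 1/(5*(-4 + a)))
I(Q)*(-150) + (18 - 1*(-25)) = ((⅕)*0*(1 + 5*0*(-4 + 0))/(-4 + 0))*(-150) + (18 - 1*(-25)) = ((⅕)*0*(1 + 5*0*(-4))/(-4))*(-150) + (18 + 25) = ((⅕)*0*(-¼)*(1 + 0))*(-150) + 43 = ((⅕)*0*(-¼)*1)*(-150) + 43 = 0*(-150) + 43 = 0 + 43 = 43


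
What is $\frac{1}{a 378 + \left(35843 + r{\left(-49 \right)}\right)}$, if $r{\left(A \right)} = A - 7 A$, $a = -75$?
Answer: $\frac{1}{7787} \approx 0.00012842$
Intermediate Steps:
$r{\left(A \right)} = - 6 A$
$\frac{1}{a 378 + \left(35843 + r{\left(-49 \right)}\right)} = \frac{1}{\left(-75\right) 378 + \left(35843 - -294\right)} = \frac{1}{-28350 + \left(35843 + 294\right)} = \frac{1}{-28350 + 36137} = \frac{1}{7787}$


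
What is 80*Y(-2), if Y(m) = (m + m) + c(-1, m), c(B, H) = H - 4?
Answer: -800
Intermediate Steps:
c(B, H) = -4 + H
Y(m) = -4 + 3*m (Y(m) = (m + m) + (-4 + m) = 2*m + (-4 + m) = -4 + 3*m)
80*Y(-2) = 80*(-4 + 3*(-2)) = 80*(-4 - 6) = 80*(-10) = -800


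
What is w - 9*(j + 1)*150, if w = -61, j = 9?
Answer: -13561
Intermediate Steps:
w - 9*(j + 1)*150 = -61 - 9*(9 + 1)*150 = -61 - 9*10*150 = -61 - 90*150 = -61 - 13500 = -13561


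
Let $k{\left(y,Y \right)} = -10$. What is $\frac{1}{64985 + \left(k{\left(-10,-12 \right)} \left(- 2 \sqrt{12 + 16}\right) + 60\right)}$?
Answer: $\frac{13009}{846168165} - \frac{8 \sqrt{7}}{846168165} \approx 1.5349 \cdot 10^{-5}$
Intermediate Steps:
$\frac{1}{64985 + \left(k{\left(-10,-12 \right)} \left(- 2 \sqrt{12 + 16}\right) + 60\right)} = \frac{1}{64985 - \left(-60 + 10 \left(- 2 \sqrt{12 + 16}\right)\right)} = \frac{1}{64985 - \left(-60 + 10 \left(- 2 \sqrt{28}\right)\right)} = \frac{1}{64985 - \left(-60 + 10 \left(- 2 \cdot 2 \sqrt{7}\right)\right)} = \frac{1}{64985 - \left(-60 + 10 \left(- 4 \sqrt{7}\right)\right)} = \frac{1}{64985 + \left(40 \sqrt{7} + 60\right)} = \frac{1}{64985 + \left(60 + 40 \sqrt{7}\right)} = \frac{1}{65045 + 40 \sqrt{7}}$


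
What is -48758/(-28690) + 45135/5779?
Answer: 788347816/82899755 ≈ 9.5096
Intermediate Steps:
-48758/(-28690) + 45135/5779 = -48758*(-1/28690) + 45135*(1/5779) = 24379/14345 + 45135/5779 = 788347816/82899755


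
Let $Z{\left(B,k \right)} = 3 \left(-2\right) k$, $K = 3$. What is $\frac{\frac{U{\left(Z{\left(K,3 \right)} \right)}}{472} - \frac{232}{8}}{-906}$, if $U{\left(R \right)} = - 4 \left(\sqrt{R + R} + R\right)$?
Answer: $\frac{851}{26727} + \frac{i}{17818} \approx 0.03184 + 5.6123 \cdot 10^{-5} i$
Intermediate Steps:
$Z{\left(B,k \right)} = - 6 k$
$U{\left(R \right)} = - 4 R - 4 \sqrt{2} \sqrt{R}$ ($U{\left(R \right)} = - 4 \left(\sqrt{2 R} + R\right) = - 4 \left(\sqrt{2} \sqrt{R} + R\right) = - 4 \left(R + \sqrt{2} \sqrt{R}\right) = - 4 R - 4 \sqrt{2} \sqrt{R}$)
$\frac{\frac{U{\left(Z{\left(K,3 \right)} \right)}}{472} - \frac{232}{8}}{-906} = \frac{\frac{- 4 \left(\left(-6\right) 3\right) - 4 \sqrt{2} \sqrt{\left(-6\right) 3}}{472} - \frac{232}{8}}{-906} = \left(\left(\left(-4\right) \left(-18\right) - 4 \sqrt{2} \sqrt{-18}\right) \frac{1}{472} - 29\right) \left(- \frac{1}{906}\right) = \left(\left(72 - 4 \sqrt{2} \cdot 3 i \sqrt{2}\right) \frac{1}{472} - 29\right) \left(- \frac{1}{906}\right) = \left(\left(72 - 24 i\right) \frac{1}{472} - 29\right) \left(- \frac{1}{906}\right) = \left(\left(\frac{9}{59} - \frac{3 i}{59}\right) - 29\right) \left(- \frac{1}{906}\right) = \left(- \frac{1702}{59} - \frac{3 i}{59}\right) \left(- \frac{1}{906}\right) = \frac{851}{26727} + \frac{i}{17818}$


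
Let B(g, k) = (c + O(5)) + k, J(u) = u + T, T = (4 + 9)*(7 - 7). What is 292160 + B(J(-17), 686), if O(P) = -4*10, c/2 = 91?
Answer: 292988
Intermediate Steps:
c = 182 (c = 2*91 = 182)
T = 0 (T = 13*0 = 0)
J(u) = u (J(u) = u + 0 = u)
O(P) = -40
B(g, k) = 142 + k (B(g, k) = (182 - 40) + k = 142 + k)
292160 + B(J(-17), 686) = 292160 + (142 + 686) = 292160 + 828 = 292988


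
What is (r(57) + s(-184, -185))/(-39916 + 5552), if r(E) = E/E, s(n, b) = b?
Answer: 46/8591 ≈ 0.0053544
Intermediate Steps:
r(E) = 1
(r(57) + s(-184, -185))/(-39916 + 5552) = (1 - 185)/(-39916 + 5552) = -184/(-34364) = -184*(-1/34364) = 46/8591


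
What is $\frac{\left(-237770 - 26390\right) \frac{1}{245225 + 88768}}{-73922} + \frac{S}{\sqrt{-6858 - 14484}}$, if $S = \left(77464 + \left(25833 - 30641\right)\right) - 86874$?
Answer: $\frac{132080}{12344715273} + \frac{7109 i \sqrt{21342}}{10671} \approx 1.0699 \cdot 10^{-5} + 97.324 i$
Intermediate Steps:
$S = -14218$ ($S = \left(77464 - 4808\right) - 86874 = 72656 - 86874 = -14218$)
$\frac{\left(-237770 - 26390\right) \frac{1}{245225 + 88768}}{-73922} + \frac{S}{\sqrt{-6858 - 14484}} = \frac{\left(-237770 - 26390\right) \frac{1}{245225 + 88768}}{-73922} - \frac{14218}{\sqrt{-6858 - 14484}} = - \frac{264160}{333993} \left(- \frac{1}{73922}\right) - \frac{14218}{\sqrt{-21342}} = \left(-264160\right) \frac{1}{333993} \left(- \frac{1}{73922}\right) - \frac{14218}{i \sqrt{21342}} = \left(- \frac{264160}{333993}\right) \left(- \frac{1}{73922}\right) - 14218 \left(- \frac{i \sqrt{21342}}{21342}\right) = \frac{132080}{12344715273} + \frac{7109 i \sqrt{21342}}{10671}$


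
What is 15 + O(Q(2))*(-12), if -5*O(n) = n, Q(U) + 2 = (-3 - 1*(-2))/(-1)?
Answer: 63/5 ≈ 12.600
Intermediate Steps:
Q(U) = -1 (Q(U) = -2 + (-3 - 1*(-2))/(-1) = -2 + (-3 + 2)*(-1) = -2 - 1*(-1) = -2 + 1 = -1)
O(n) = -n/5
15 + O(Q(2))*(-12) = 15 - 1/5*(-1)*(-12) = 15 + (1/5)*(-12) = 15 - 12/5 = 63/5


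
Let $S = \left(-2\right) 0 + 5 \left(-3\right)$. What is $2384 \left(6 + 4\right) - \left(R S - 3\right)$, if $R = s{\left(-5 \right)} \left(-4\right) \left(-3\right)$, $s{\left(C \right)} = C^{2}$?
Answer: $28343$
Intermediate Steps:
$S = -15$ ($S = 0 - 15 = -15$)
$R = 300$ ($R = \left(-5\right)^{2} \left(-4\right) \left(-3\right) = 25 \left(-4\right) \left(-3\right) = \left(-100\right) \left(-3\right) = 300$)
$2384 \left(6 + 4\right) - \left(R S - 3\right) = 2384 \left(6 + 4\right) - \left(300 \left(-15\right) - 3\right) = 2384 \cdot 10 - \left(-4500 - 3\right) = 23840 - -4503 = 23840 + 4503 = 28343$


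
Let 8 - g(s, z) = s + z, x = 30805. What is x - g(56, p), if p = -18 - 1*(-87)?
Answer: 30922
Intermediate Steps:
p = 69 (p = -18 + 87 = 69)
g(s, z) = 8 - s - z (g(s, z) = 8 - (s + z) = 8 + (-s - z) = 8 - s - z)
x - g(56, p) = 30805 - (8 - 1*56 - 1*69) = 30805 - (8 - 56 - 69) = 30805 - 1*(-117) = 30805 + 117 = 30922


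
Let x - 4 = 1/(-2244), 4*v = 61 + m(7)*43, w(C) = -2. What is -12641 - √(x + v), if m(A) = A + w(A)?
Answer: -12641 - √91897971/1122 ≈ -12650.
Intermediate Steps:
m(A) = -2 + A (m(A) = A - 2 = -2 + A)
v = 69 (v = (61 + (-2 + 7)*43)/4 = (61 + 5*43)/4 = (61 + 215)/4 = (¼)*276 = 69)
x = 8975/2244 (x = 4 + 1/(-2244) = 4 - 1/2244 = 8975/2244 ≈ 3.9996)
-12641 - √(x + v) = -12641 - √(8975/2244 + 69) = -12641 - √(163811/2244) = -12641 - √91897971/1122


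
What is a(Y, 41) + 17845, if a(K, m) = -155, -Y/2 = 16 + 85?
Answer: 17690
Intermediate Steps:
Y = -202 (Y = -2*(16 + 85) = -2*101 = -202)
a(Y, 41) + 17845 = -155 + 17845 = 17690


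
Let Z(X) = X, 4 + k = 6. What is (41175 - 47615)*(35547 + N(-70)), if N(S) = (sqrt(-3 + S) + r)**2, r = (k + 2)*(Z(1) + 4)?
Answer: -231028560 - 257600*I*sqrt(73) ≈ -2.3103e+8 - 2.2009e+6*I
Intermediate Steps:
k = 2 (k = -4 + 6 = 2)
r = 20 (r = (2 + 2)*(1 + 4) = 4*5 = 20)
N(S) = (20 + sqrt(-3 + S))**2 (N(S) = (sqrt(-3 + S) + 20)**2 = (20 + sqrt(-3 + S))**2)
(41175 - 47615)*(35547 + N(-70)) = (41175 - 47615)*(35547 + (20 + sqrt(-3 - 70))**2) = -6440*(35547 + (20 + sqrt(-73))**2) = -6440*(35547 + (20 + I*sqrt(73))**2) = -228922680 - 6440*(20 + I*sqrt(73))**2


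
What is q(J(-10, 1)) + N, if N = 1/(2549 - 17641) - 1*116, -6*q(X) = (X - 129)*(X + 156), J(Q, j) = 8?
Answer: 144490805/45276 ≈ 3191.3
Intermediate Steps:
q(X) = -(-129 + X)*(156 + X)/6 (q(X) = -(X - 129)*(X + 156)/6 = -(-129 + X)*(156 + X)/6)
N = -1750673/15092 (N = 1/(-15092) - 116 = -1/15092 - 116 = -1750673/15092 ≈ -116.00)
q(J(-10, 1)) + N = (3354 - 9/2*8 - ⅙*8²) - 1750673/15092 = (3354 - 36 - ⅙*64) - 1750673/15092 = (3354 - 36 - 32/3) - 1750673/15092 = 9922/3 - 1750673/15092 = 144490805/45276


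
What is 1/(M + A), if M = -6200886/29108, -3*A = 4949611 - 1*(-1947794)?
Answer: -14554/33464711233 ≈ -4.3491e-7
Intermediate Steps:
A = -2299135 (A = -(4949611 - 1*(-1947794))/3 = -(4949611 + 1947794)/3 = -⅓*6897405 = -2299135)
M = -3100443/14554 (M = -6200886*1/29108 = -3100443/14554 ≈ -213.03)
1/(M + A) = 1/(-3100443/14554 - 2299135) = 1/(-33464711233/14554) = -14554/33464711233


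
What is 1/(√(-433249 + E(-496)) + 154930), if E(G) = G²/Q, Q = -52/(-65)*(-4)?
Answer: 154930/24003815029 - 3*I*√56681/24003815029 ≈ 6.4544e-6 - 2.9755e-8*I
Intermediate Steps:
Q = -16/5 (Q = -52*(-1/65)*(-4) = (⅘)*(-4) = -16/5 ≈ -3.2000)
E(G) = -5*G²/16 (E(G) = G²/(-16/5) = G²*(-5/16) = -5*G²/16)
1/(√(-433249 + E(-496)) + 154930) = 1/(√(-433249 - 5/16*(-496)²) + 154930) = 1/(√(-433249 - 5/16*246016) + 154930) = 1/(√(-433249 - 76880) + 154930) = 1/(√(-510129) + 154930) = 1/(3*I*√56681 + 154930) = 1/(154930 + 3*I*√56681)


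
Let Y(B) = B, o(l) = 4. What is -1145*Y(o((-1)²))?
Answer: -4580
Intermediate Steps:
-1145*Y(o((-1)²)) = -1145*4 = -4580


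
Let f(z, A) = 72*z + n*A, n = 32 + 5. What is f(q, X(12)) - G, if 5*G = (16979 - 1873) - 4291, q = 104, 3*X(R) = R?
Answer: 5473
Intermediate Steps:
n = 37
X(R) = R/3
G = 2163 (G = ((16979 - 1873) - 4291)/5 = (15106 - 4291)/5 = (1/5)*10815 = 2163)
f(z, A) = 37*A + 72*z (f(z, A) = 72*z + 37*A = 37*A + 72*z)
f(q, X(12)) - G = (37*((1/3)*12) + 72*104) - 1*2163 = (37*4 + 7488) - 2163 = (148 + 7488) - 2163 = 7636 - 2163 = 5473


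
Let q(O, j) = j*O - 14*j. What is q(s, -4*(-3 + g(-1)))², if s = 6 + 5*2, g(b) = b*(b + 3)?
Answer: 1600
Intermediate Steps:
g(b) = b*(3 + b)
s = 16 (s = 6 + 10 = 16)
q(O, j) = -14*j + O*j (q(O, j) = O*j - 14*j = -14*j + O*j)
q(s, -4*(-3 + g(-1)))² = ((-4*(-3 - (3 - 1)))*(-14 + 16))² = (-4*(-3 - 1*2)*2)² = (-4*(-3 - 2)*2)² = (-4*(-5)*2)² = (20*2)² = 40² = 1600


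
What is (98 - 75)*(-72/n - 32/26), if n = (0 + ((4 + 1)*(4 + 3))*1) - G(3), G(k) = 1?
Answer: -17020/221 ≈ -77.014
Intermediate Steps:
n = 34 (n = (0 + ((4 + 1)*(4 + 3))*1) - 1*1 = (0 + (5*7)*1) - 1 = (0 + 35*1) - 1 = (0 + 35) - 1 = 35 - 1 = 34)
(98 - 75)*(-72/n - 32/26) = (98 - 75)*(-72/34 - 32/26) = 23*(-72*1/34 - 32*1/26) = 23*(-36/17 - 16/13) = 23*(-740/221) = -17020/221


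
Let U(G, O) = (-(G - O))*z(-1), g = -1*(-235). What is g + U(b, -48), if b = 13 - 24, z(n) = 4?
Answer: 87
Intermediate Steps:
g = 235
b = -11
U(G, O) = -4*G + 4*O (U(G, O) = -(G - O)*4 = (O - G)*4 = -4*G + 4*O)
g + U(b, -48) = 235 + (-4*(-11) + 4*(-48)) = 235 + (44 - 192) = 235 - 148 = 87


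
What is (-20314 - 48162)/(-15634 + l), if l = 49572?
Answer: -34238/16969 ≈ -2.0177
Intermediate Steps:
(-20314 - 48162)/(-15634 + l) = (-20314 - 48162)/(-15634 + 49572) = -68476/33938 = -68476*1/33938 = -34238/16969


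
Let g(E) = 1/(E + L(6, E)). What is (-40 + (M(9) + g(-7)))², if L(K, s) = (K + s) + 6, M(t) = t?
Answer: 3969/4 ≈ 992.25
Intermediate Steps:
L(K, s) = 6 + K + s
g(E) = 1/(12 + 2*E) (g(E) = 1/(E + (6 + 6 + E)) = 1/(E + (12 + E)) = 1/(12 + 2*E))
(-40 + (M(9) + g(-7)))² = (-40 + (9 + 1/(2*(6 - 7))))² = (-40 + (9 + (½)/(-1)))² = (-40 + (9 + (½)*(-1)))² = (-40 + (9 - ½))² = (-40 + 17/2)² = (-63/2)² = 3969/4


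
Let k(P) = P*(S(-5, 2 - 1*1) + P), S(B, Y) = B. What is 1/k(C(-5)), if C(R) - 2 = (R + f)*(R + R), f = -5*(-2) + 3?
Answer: 1/6474 ≈ 0.00015446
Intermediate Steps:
f = 13 (f = 10 + 3 = 13)
C(R) = 2 + 2*R*(13 + R) (C(R) = 2 + (R + 13)*(R + R) = 2 + (13 + R)*(2*R) = 2 + 2*R*(13 + R))
k(P) = P*(-5 + P)
1/k(C(-5)) = 1/((2 + 2*(-5)**2 + 26*(-5))*(-5 + (2 + 2*(-5)**2 + 26*(-5)))) = 1/((2 + 2*25 - 130)*(-5 + (2 + 2*25 - 130))) = 1/((2 + 50 - 130)*(-5 + (2 + 50 - 130))) = 1/(-78*(-5 - 78)) = 1/(-78*(-83)) = 1/6474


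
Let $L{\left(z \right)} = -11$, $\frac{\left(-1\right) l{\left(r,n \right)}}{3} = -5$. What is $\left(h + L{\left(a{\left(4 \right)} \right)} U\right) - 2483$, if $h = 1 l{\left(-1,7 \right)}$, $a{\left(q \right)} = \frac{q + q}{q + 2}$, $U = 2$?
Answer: $-2490$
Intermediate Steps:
$a{\left(q \right)} = \frac{2 q}{2 + q}$
$l{\left(r,n \right)} = 15$ ($l{\left(r,n \right)} = \left(-3\right) \left(-5\right) = 15$)
$h = 15$ ($h = 1 \cdot 15 = 15$)
$\left(h + L{\left(a{\left(4 \right)} \right)} U\right) - 2483 = \left(15 - 22\right) - 2483 = -7 - 2483 = -2490$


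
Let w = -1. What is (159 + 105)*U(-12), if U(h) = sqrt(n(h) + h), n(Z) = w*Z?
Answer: 0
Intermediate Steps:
n(Z) = -Z
U(h) = 0 (U(h) = sqrt(-h + h) = sqrt(0) = 0)
(159 + 105)*U(-12) = (159 + 105)*0 = 264*0 = 0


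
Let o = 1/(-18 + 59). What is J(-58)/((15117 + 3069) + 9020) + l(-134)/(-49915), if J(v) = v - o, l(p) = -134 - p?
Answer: -39/18286 ≈ -0.0021328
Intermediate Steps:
o = 1/41 ≈ 0.024390
J(v) = -1/41 + v (J(v) = v - 1*1/41 = v - 1/41 = -1/41 + v)
J(-58)/((15117 + 3069) + 9020) + l(-134)/(-49915) = (-1/41 - 58)/((15117 + 3069) + 9020) + (-134 - 1*(-134))/(-49915) = -2379/(41*(18186 + 9020)) + (-134 + 134)*(-1/49915) = -2379/41/27206 + 0*(-1/49915) = -2379/41*1/27206 + 0 = -39/18286 + 0 = -39/18286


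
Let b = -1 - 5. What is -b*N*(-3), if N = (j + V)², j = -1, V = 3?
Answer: -72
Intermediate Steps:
N = 4 (N = (-1 + 3)² = 2² = 4)
b = -6
-b*N*(-3) = -(-6*4)*(-3) = -(-24)*(-3) = -1*72 = -72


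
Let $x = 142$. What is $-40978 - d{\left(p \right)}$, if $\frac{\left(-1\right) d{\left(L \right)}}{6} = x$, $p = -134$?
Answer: $-40126$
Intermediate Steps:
$d{\left(L \right)} = -852$ ($d{\left(L \right)} = \left(-6\right) 142 = -852$)
$-40978 - d{\left(p \right)} = -40978 - -852 = -40978 + 852 = -40126$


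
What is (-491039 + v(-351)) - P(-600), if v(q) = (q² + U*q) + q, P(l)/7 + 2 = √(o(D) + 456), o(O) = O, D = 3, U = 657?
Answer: -598782 - 21*√51 ≈ -5.9893e+5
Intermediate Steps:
P(l) = -14 + 21*√51 (P(l) = -14 + 7*√(3 + 456) = -14 + 7*√459 = -14 + 7*(3*√51) = -14 + 21*√51)
v(q) = q² + 658*q (v(q) = (q² + 657*q) + q = q² + 658*q)
(-491039 + v(-351)) - P(-600) = (-491039 - 351*(658 - 351)) - (-14 + 21*√51) = (-491039 - 351*307) + (14 - 21*√51) = (-491039 - 107757) + (14 - 21*√51) = -598796 + (14 - 21*√51) = -598782 - 21*√51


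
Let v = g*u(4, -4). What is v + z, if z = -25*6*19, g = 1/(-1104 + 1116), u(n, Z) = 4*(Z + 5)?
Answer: -8549/3 ≈ -2849.7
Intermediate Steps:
u(n, Z) = 20 + 4*Z (u(n, Z) = 4*(5 + Z) = 20 + 4*Z)
g = 1/12 ≈ 0.083333
v = ⅓ (v = (20 + 4*(-4))/12 = (20 - 16)/12 = (1/12)*4 = ⅓ ≈ 0.33333)
z = -2850 (z = -150*19 = -2850)
v + z = ⅓ - 2850 = -8549/3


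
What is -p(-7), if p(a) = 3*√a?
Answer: -3*I*√7 ≈ -7.9373*I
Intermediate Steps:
-p(-7) = -3*√(-7) = -3*I*√7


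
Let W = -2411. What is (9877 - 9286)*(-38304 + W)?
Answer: -24062565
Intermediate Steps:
(9877 - 9286)*(-38304 + W) = (9877 - 9286)*(-38304 - 2411) = 591*(-40715) = -24062565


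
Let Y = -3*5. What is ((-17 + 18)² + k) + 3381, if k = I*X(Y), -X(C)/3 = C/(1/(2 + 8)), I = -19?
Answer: -5168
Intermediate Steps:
Y = -15
X(C) = -30*C (X(C) = -3*C/(1/(2 + 8)) = -3*C/(1/10) = -3*C/⅒ = -3*C*10 = -30*C)
k = -8550 (k = -(-570)*(-15) = -19*450 = -8550)
((-17 + 18)² + k) + 3381 = ((-17 + 18)² - 8550) + 3381 = (1² - 8550) + 3381 = (1 - 8550) + 3381 = -8549 + 3381 = -5168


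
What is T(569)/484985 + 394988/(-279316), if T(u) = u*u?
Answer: -25282906926/33866017565 ≈ -0.74656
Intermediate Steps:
T(u) = u²
T(569)/484985 + 394988/(-279316) = 569²/484985 + 394988/(-279316) = 323761*(1/484985) + 394988*(-1/279316) = 323761/484985 - 98747/69829 = -25282906926/33866017565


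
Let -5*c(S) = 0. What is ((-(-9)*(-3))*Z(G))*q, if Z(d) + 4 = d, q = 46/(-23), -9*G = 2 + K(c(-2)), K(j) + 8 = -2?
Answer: -168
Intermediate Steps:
c(S) = 0 (c(S) = -1/5*0 = 0)
K(j) = -10 (K(j) = -8 - 2 = -10)
G = 8/9 (G = -(2 - 10)/9 = -1/9*(-8) = 8/9 ≈ 0.88889)
q = -2 (q = 46*(-1/23) = -2)
Z(d) = -4 + d
((-(-9)*(-3))*Z(G))*q = ((-(-9)*(-3))*(-4 + 8/9))*(-2) = (-3*9*(-28/9))*(-2) = -27*(-28/9)*(-2) = 84*(-2) = -168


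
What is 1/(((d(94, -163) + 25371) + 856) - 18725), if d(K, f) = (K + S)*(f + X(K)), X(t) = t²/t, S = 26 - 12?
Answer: 1/50 ≈ 0.020000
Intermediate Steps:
S = 14
X(t) = t
d(K, f) = (14 + K)*(K + f) (d(K, f) = (K + 14)*(f + K) = (14 + K)*(K + f))
1/(((d(94, -163) + 25371) + 856) - 18725) = 1/((((94² + 14*94 + 14*(-163) + 94*(-163)) + 25371) + 856) - 18725) = 1/((((8836 + 1316 - 2282 - 15322) + 25371) + 856) - 18725) = 1/(((-7452 + 25371) + 856) - 18725) = 1/((17919 + 856) - 18725) = 1/(18775 - 18725) = 1/50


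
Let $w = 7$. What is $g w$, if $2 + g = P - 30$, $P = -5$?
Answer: $-259$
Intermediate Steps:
$g = -37$ ($g = -2 - 35 = -37$)
$g w = \left(-37\right) 7 = -259$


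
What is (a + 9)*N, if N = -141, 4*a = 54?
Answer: -6345/2 ≈ -3172.5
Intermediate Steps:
a = 27/2 (a = (¼)*54 = 27/2 ≈ 13.500)
(a + 9)*N = (27/2 + 9)*(-141) = (45/2)*(-141) = -6345/2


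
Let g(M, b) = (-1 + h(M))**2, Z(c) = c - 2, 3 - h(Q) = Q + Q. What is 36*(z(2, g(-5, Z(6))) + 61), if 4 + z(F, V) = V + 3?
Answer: 7344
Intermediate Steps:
h(Q) = 3 - 2*Q (h(Q) = 3 - (Q + Q) = 3 - 2*Q)
Z(c) = -2 + c
g(M, b) = (2 - 2*M)**2 (g(M, b) = (-1 + (3 - 2*M))**2 = (2 - 2*M)**2)
z(F, V) = -1 + V (z(F, V) = -4 + (V + 3) = -4 + (3 + V) = -1 + V)
36*(z(2, g(-5, Z(6))) + 61) = 36*((-1 + 4*(-1 - 5)**2) + 61) = 36*((-1 + 4*(-6)**2) + 61) = 36*((-1 + 4*36) + 61) = 36*((-1 + 144) + 61) = 36*(143 + 61) = 36*204 = 7344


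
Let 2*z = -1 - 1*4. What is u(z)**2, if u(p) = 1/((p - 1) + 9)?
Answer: 4/121 ≈ 0.033058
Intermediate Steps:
z = -5/2 (z = (-1 - 1*4)/2 = (-1 - 4)/2 = (1/2)*(-5) = -5/2 ≈ -2.5000)
u(p) = 1/(8 + p) (u(p) = 1/((-1 + p) + 9) = 1/(8 + p))
u(z)**2 = (1/(8 - 5/2))**2 = (1/(11/2))**2 = (2/11)**2 = 4/121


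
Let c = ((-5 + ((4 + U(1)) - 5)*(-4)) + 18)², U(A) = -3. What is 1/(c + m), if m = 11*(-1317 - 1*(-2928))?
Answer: 1/18562 ≈ 5.3874e-5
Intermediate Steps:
m = 17721 (m = 11*(-1317 + 2928) = 11*1611 = 17721)
c = 841 (c = ((-5 + ((4 - 3) - 5)*(-4)) + 18)² = ((-5 + (1 - 5)*(-4)) + 18)² = ((-5 - 4*(-4)) + 18)² = ((-5 + 16) + 18)² = (11 + 18)² = 29² = 841)
1/(c + m) = 1/(841 + 17721) = 1/18562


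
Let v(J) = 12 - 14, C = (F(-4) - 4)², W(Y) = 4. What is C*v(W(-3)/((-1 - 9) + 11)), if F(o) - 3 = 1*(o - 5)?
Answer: -200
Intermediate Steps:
F(o) = -2 + o (F(o) = 3 + 1*(o - 5) = 3 + 1*(-5 + o) = 3 + (-5 + o) = -2 + o)
C = 100 (C = ((-2 - 4) - 4)² = (-6 - 4)² = (-10)² = 100)
v(J) = -2
C*v(W(-3)/((-1 - 9) + 11)) = 100*(-2) = -200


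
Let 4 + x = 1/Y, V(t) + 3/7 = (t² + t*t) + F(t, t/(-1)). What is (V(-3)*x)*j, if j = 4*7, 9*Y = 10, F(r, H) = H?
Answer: -8928/5 ≈ -1785.6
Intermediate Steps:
Y = 10/9 (Y = (⅑)*10 = 10/9 ≈ 1.1111)
V(t) = -3/7 - t + 2*t² (V(t) = -3/7 + ((t² + t*t) + t/(-1)) = -3/7 + ((t² + t²) + t*(-1)) = -3/7 + (2*t² - t) = -3/7 + (-t + 2*t²) = -3/7 - t + 2*t²)
x = -31/10 (x = -4 + 1/(10/9) = -4 + 9/10 = -31/10 ≈ -3.1000)
j = 28
(V(-3)*x)*j = ((-3/7 - 1*(-3) + 2*(-3)²)*(-31/10))*28 = ((-3/7 + 3 + 2*9)*(-31/10))*28 = ((-3/7 + 3 + 18)*(-31/10))*28 = ((144/7)*(-31/10))*28 = -2232/35*28 = -8928/5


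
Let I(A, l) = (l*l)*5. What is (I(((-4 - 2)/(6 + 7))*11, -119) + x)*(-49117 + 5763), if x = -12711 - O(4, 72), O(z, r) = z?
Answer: -2518433860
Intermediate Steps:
I(A, l) = 5*l² (I(A, l) = l²*5 = 5*l²)
x = -12715 (x = -12711 - 1*4 = -12711 - 4 = -12715)
(I(((-4 - 2)/(6 + 7))*11, -119) + x)*(-49117 + 5763) = (5*(-119)² - 12715)*(-49117 + 5763) = (5*14161 - 12715)*(-43354) = (70805 - 12715)*(-43354) = 58090*(-43354) = -2518433860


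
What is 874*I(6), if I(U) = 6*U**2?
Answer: 188784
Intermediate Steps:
874*I(6) = 874*(6*6**2) = 874*(6*36) = 874*216 = 188784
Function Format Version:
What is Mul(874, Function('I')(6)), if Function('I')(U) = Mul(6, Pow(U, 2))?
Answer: 188784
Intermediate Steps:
Mul(874, Function('I')(6)) = Mul(874, Mul(6, Pow(6, 2))) = Mul(874, Mul(6, 36)) = Mul(874, 216) = 188784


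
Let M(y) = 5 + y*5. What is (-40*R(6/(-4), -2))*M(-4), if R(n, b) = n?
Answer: -900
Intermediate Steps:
M(y) = 5 + 5*y
(-40*R(6/(-4), -2))*M(-4) = (-240/(-4))*(5 + 5*(-4)) = (-240*(-1)/4)*(5 - 20) = -40*(-3/2)*(-15) = 60*(-15) = -900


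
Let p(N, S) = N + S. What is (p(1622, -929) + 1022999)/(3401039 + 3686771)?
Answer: 511846/3543905 ≈ 0.14443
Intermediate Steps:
(p(1622, -929) + 1022999)/(3401039 + 3686771) = ((1622 - 929) + 1022999)/(3401039 + 3686771) = (693 + 1022999)/7087810 = 1023692*(1/7087810) = 511846/3543905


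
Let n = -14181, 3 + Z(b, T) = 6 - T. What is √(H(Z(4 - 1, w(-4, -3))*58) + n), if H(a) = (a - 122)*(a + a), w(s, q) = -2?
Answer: 87*√11 ≈ 288.55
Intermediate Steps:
Z(b, T) = 3 - T (Z(b, T) = -3 + (6 - T) = 3 - T)
H(a) = 2*a*(-122 + a) (H(a) = (-122 + a)*(2*a) = 2*a*(-122 + a))
√(H(Z(4 - 1, w(-4, -3))*58) + n) = √(2*((3 - 1*(-2))*58)*(-122 + (3 - 1*(-2))*58) - 14181) = √(2*((3 + 2)*58)*(-122 + (3 + 2)*58) - 14181) = √(2*(5*58)*(-122 + 5*58) - 14181) = √(2*290*(-122 + 290) - 14181) = √(2*290*168 - 14181) = √(97440 - 14181) = √83259 = 87*√11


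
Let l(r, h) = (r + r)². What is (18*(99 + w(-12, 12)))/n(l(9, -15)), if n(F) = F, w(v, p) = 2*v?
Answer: 25/6 ≈ 4.1667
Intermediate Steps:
l(r, h) = 4*r² (l(r, h) = (2*r)² = 4*r²)
(18*(99 + w(-12, 12)))/n(l(9, -15)) = (18*(99 + 2*(-12)))/((4*9²)) = (18*(99 - 24))/((4*81)) = (18*75)/324 = 1350*(1/324) = 25/6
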